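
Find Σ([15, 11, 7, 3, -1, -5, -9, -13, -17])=15 + 11 + 7 + 3 + (-1) + (-5) + (-9) + (-13) + (-17)
= -9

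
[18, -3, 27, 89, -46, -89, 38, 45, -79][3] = 89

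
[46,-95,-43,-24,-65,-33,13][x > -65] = keep x where x > -65: 46✓, -95✗, -43✓, -24✓, -65✗, -33✓, 13✓
= [46, -43, -24, -33, 13]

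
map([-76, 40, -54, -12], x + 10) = -76+10=-66, 40+10=50, -54+10=-44, -12+10=-2
= [-66, 50, -44, -2]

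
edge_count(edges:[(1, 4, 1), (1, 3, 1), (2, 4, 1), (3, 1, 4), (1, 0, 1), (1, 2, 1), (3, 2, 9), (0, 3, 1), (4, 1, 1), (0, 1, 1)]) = 10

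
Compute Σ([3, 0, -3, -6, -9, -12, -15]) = -42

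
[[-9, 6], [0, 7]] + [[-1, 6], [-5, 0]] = [[-10, 12], [-5, 7]]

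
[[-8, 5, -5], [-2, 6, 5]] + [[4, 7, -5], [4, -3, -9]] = [[-4, 12, -10], [2, 3, -4]]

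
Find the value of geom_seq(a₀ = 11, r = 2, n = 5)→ [11, 22, 44, 88, 176]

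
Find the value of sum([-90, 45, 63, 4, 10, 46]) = (-90) + 45 + 63 + 4 + 10 + 46
= 78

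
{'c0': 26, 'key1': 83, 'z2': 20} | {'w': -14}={'c0': 26, 'key1': 83, 'z2': 20, 'w': -14}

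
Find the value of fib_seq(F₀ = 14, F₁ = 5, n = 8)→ [14, 5, 19, 24, 43, 67, 110, 177]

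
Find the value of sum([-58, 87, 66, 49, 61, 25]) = (-58) + 87 + 66 + 49 + 61 + 25
= 230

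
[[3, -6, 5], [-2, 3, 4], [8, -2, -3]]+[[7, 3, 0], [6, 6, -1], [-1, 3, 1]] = [[10, -3, 5], [4, 9, 3], [7, 1, -2]]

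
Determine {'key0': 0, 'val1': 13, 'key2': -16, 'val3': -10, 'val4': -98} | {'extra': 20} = {'key0': 0, 'val1': 13, 'key2': -16, 'val3': -10, 'val4': -98, 'extra': 20}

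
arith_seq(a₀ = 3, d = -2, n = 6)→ [3, 1, -1, -3, -5, -7]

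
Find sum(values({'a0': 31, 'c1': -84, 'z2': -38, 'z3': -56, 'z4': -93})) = 31 + (-84) + (-38) + (-56) + (-93)
= -240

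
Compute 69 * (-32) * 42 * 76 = -7047936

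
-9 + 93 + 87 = 171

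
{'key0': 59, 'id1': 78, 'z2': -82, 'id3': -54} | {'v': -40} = {'key0': 59, 'id1': 78, 'z2': -82, 'id3': -54, 'v': -40}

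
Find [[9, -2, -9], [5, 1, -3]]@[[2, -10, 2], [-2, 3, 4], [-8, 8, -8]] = [[94, -168, 82], [32, -71, 38]]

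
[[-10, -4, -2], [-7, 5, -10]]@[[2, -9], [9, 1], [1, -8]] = [[-58, 102], [21, 148]]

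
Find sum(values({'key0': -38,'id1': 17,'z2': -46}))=(-38) + 17 + (-46)
= -67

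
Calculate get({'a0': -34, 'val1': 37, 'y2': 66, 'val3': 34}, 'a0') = -34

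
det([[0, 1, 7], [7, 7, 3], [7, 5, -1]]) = (1)*(0)*det([[7, 3], [5, -1]]) + (-1)*(1)*det([[7, 3], [7, -1]]) + (1)*(7)*det([[7, 7], [7, 5]])
= 0 + 28 + -98
= -70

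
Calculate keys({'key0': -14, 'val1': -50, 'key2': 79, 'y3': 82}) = ['key0', 'val1', 'key2', 'y3']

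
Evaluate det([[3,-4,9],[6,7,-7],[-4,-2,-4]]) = -190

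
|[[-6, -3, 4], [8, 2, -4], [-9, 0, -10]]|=(1)*(-6)*det([[2, -4], [0, -10]]) + (-1)*(-3)*det([[8, -4], [-9, -10]]) + (1)*(4)*det([[8, 2], [-9, 0]])
= 120 + -348 + 72
= -156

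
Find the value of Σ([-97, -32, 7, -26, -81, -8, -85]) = (-97) + (-32) + 7 + (-26) + (-81) + (-8) + (-85)
= -322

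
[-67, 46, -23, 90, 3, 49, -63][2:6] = [-23, 90, 3, 49]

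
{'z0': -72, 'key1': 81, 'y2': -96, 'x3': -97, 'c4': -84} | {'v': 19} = {'z0': -72, 'key1': 81, 'y2': -96, 'x3': -97, 'c4': -84, 'v': 19}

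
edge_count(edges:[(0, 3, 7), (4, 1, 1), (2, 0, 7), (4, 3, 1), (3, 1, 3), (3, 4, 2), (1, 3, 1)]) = 7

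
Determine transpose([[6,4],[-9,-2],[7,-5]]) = [[6, -9, 7], [4, -2, -5]]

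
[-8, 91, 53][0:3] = [-8, 91, 53]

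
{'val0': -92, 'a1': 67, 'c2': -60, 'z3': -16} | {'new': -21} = {'val0': -92, 'a1': 67, 'c2': -60, 'z3': -16, 'new': -21}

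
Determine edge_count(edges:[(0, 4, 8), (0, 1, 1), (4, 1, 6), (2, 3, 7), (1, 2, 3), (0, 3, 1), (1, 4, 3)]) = 7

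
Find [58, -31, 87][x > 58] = keep x where x > 58: 58✗, -31✗, 87✓
= [87]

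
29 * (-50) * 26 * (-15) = 565500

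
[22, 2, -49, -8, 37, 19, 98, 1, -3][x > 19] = keep x where x > 19: 22✓, 2✗, -49✗, -8✗, 37✓, 19✗, 98✓, 1✗, -3✗
= [22, 37, 98]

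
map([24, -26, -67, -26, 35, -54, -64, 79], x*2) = 24*2=48, -26*2=-52, -67*2=-134, -26*2=-52, 35*2=70, -54*2=-108, -64*2=-128, 79*2=158
= [48, -52, -134, -52, 70, -108, -128, 158]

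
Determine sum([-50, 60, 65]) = (-50) + 60 + 65
= 75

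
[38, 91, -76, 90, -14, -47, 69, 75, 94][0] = 38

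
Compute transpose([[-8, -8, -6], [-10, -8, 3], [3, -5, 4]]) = [[-8, -10, 3], [-8, -8, -5], [-6, 3, 4]]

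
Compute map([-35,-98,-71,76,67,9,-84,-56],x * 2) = -35*2=-70, -98*2=-196, -71*2=-142, 76*2=152, 67*2=134, 9*2=18, -84*2=-168, -56*2=-112
= [-70, -196, -142, 152, 134, 18, -168, -112]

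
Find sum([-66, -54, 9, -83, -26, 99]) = -121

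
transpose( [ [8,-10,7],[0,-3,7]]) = [[8, 0], [-10, -3], [7, 7]]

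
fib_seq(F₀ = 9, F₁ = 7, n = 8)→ F_2 = F_1 + F_0 = 16
F_3 = F_2 + F_1 = 23
F_4 = F_3 + F_2 = 39
...
= [9, 7, 16, 23, 39, 62, 101, 163]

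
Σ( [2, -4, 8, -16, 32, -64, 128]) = 2 + -4 + 8 + -16 + 32 + -64 + 128
= 86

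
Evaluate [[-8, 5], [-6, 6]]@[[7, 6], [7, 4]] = C[0][0] = (-8)*(7) + (5)*(7) = -21
C[0][1] = (-8)*(6) + (5)*(4) = -28
C[1][0] = (-6)*(7) + (6)*(7) = 0
C[1][1] = (-6)*(6) + (6)*(4) = -12
= [[-21, -28], [0, -12]]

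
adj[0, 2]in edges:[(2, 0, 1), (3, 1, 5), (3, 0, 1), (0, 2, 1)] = 1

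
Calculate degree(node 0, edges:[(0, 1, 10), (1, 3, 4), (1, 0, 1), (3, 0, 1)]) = incident: (0,1), (1,0), (3,0)
= 3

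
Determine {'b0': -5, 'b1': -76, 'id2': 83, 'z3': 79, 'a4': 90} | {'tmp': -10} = {'b0': -5, 'b1': -76, 'id2': 83, 'z3': 79, 'a4': 90, 'tmp': -10}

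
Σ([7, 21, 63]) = 7 + 21 + 63
= 91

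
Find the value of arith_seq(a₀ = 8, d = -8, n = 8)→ a_0 = 8 + 0*-8 = 8
a_1 = 8 + 1*-8 = 0
a_2 = 8 + 2*-8 = -8
...
= [8, 0, -8, -16, -24, -32, -40, -48]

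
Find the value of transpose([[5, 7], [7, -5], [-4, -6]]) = [[5, 7, -4], [7, -5, -6]]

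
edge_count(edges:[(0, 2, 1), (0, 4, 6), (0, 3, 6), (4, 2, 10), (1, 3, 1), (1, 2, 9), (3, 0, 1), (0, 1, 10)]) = 8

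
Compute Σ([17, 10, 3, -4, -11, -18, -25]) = 17 + 10 + 3 + (-4) + (-11) + (-18) + (-25)
= -28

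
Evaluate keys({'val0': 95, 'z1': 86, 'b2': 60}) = ['val0', 'z1', 'b2']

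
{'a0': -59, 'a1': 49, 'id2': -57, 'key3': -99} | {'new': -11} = {'a0': -59, 'a1': 49, 'id2': -57, 'key3': -99, 'new': -11}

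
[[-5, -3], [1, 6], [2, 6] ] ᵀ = [[-5, 1, 2], [-3, 6, 6]]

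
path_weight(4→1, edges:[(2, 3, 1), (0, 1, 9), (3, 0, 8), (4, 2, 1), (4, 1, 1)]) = w(4→1)=1
= 1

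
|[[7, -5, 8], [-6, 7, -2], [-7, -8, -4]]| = 518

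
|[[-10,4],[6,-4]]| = (-10)*(-4) - (4)*(6)
= 16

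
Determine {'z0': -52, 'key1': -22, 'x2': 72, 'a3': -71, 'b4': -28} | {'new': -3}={'z0': -52, 'key1': -22, 'x2': 72, 'a3': -71, 'b4': -28, 'new': -3}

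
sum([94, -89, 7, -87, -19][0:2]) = 5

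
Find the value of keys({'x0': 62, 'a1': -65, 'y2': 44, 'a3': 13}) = ['x0', 'a1', 'y2', 'a3']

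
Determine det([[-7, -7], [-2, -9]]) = 49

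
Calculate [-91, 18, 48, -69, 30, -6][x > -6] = [18, 48, 30]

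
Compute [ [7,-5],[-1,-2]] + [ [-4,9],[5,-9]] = [[3, 4], [4, -11]]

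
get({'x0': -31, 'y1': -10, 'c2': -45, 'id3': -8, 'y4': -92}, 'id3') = -8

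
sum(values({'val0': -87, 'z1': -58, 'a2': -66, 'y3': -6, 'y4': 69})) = (-87) + (-58) + (-66) + (-6) + 69
= -148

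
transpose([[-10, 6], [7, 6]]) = [[-10, 7], [6, 6]]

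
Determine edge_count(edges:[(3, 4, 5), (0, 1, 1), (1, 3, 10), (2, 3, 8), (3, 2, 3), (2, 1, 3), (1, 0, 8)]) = 7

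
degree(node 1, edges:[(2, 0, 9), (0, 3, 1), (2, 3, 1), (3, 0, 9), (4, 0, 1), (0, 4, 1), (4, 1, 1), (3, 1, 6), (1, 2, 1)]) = 3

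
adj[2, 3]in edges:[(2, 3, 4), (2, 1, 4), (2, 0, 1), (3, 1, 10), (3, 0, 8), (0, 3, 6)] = 4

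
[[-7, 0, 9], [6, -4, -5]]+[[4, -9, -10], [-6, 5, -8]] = [[-3, -9, -1], [0, 1, -13]]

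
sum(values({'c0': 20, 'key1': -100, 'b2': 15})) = 20 + (-100) + 15
= -65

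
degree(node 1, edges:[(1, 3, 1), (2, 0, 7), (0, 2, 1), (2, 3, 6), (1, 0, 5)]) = 2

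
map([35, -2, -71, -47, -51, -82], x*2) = [70, -4, -142, -94, -102, -164]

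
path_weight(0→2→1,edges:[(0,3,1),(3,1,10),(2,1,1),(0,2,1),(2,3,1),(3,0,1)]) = 2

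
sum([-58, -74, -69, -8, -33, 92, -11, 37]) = (-58) + (-74) + (-69) + (-8) + (-33) + 92 + (-11) + 37
= -124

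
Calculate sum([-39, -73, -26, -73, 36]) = -175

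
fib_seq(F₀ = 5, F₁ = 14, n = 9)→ F_2 = F_1 + F_0 = 19
F_3 = F_2 + F_1 = 33
F_4 = F_3 + F_2 = 52
...
= [5, 14, 19, 33, 52, 85, 137, 222, 359]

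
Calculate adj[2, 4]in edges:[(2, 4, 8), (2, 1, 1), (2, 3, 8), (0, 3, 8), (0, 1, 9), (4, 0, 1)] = 8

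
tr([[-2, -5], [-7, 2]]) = diagonal: (-2) + 2
= 0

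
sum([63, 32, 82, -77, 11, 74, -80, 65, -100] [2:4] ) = slice → [82, -77]
82 + (-77)
= 5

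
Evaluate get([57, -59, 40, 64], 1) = -59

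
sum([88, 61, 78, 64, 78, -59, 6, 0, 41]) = 88 + 61 + 78 + 64 + 78 + (-59) + 6 + 0 + 41
= 357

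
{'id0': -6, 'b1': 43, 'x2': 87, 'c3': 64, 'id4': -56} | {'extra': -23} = {'id0': -6, 'b1': 43, 'x2': 87, 'c3': 64, 'id4': -56, 'extra': -23}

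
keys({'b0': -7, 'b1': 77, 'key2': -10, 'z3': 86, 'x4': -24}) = ['b0', 'b1', 'key2', 'z3', 'x4']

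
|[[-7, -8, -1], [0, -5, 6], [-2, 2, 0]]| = 190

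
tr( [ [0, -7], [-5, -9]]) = -9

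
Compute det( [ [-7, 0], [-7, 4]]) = (-7)*(4) - (0)*(-7)
= -28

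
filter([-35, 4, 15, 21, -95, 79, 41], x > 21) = keep x where x > 21: -35✗, 4✗, 15✗, 21✗, -95✗, 79✓, 41✓
= [79, 41]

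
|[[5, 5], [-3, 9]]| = (5)*(9) - (5)*(-3)
= 60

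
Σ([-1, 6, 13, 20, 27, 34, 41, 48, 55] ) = (-1) + 6 + 13 + 20 + 27 + 34 + 41 + 48 + 55
= 243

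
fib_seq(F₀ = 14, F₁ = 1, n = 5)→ F_2 = F_1 + F_0 = 15
F_3 = F_2 + F_1 = 16
F_4 = F_3 + F_2 = 31
= [14, 1, 15, 16, 31]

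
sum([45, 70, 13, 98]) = 226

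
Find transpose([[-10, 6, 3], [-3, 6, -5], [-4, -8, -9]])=[[-10, -3, -4], [6, 6, -8], [3, -5, -9]]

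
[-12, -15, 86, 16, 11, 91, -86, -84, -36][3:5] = [16, 11]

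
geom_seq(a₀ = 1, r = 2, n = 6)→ a_0 = 1*2^0 = 1
a_1 = 1*2^1 = 2
a_2 = 1*2^2 = 4
...
= [1, 2, 4, 8, 16, 32]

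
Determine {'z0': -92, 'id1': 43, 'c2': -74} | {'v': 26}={'z0': -92, 'id1': 43, 'c2': -74, 'v': 26}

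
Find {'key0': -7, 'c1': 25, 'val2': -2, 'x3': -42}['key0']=-7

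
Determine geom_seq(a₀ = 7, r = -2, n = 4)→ a_0 = 7*(-2)^0 = 7
a_1 = 7*(-2)^1 = -14
a_2 = 7*(-2)^2 = 28
...
= [7, -14, 28, -56]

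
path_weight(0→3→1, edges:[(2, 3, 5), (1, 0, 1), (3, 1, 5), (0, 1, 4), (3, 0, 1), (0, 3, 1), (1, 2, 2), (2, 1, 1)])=w(0→3)=1 + w(3→1)=5
= 6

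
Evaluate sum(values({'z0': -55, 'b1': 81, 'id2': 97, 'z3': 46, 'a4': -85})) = 84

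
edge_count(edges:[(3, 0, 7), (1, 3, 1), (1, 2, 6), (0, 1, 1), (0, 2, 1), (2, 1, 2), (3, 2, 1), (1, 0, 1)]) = 8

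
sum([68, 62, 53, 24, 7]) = 68 + 62 + 53 + 24 + 7
= 214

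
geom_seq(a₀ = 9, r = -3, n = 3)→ a_0 = 9*(-3)^0 = 9
a_1 = 9*(-3)^1 = -27
a_2 = 9*(-3)^2 = 81
= [9, -27, 81]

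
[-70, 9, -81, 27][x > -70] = keep x where x > -70: -70✗, 9✓, -81✗, 27✓
= [9, 27]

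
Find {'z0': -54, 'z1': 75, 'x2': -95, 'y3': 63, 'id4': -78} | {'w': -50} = {'z0': -54, 'z1': 75, 'x2': -95, 'y3': 63, 'id4': -78, 'w': -50}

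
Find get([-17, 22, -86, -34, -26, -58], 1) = 22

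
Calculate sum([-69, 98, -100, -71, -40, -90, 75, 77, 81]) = (-69) + 98 + (-100) + (-71) + (-40) + (-90) + 75 + 77 + 81
= -39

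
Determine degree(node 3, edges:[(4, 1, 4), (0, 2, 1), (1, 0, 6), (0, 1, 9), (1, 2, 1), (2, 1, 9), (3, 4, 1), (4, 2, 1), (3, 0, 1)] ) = 2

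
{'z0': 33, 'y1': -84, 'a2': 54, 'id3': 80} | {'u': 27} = {'z0': 33, 'y1': -84, 'a2': 54, 'id3': 80, 'u': 27}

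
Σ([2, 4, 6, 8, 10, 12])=42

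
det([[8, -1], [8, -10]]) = (8)*(-10) - (-1)*(8)
= -72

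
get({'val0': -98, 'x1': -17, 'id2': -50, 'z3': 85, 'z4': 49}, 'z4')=49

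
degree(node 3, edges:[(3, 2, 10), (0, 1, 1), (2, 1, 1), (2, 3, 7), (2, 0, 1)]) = 2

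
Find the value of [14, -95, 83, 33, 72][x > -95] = keep x where x > -95: 14✓, -95✗, 83✓, 33✓, 72✓
= [14, 83, 33, 72]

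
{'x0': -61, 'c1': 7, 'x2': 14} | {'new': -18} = {'x0': -61, 'c1': 7, 'x2': 14, 'new': -18}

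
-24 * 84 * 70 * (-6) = 846720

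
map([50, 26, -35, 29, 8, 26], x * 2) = 50*2=100, 26*2=52, -35*2=-70, 29*2=58, 8*2=16, 26*2=52
= [100, 52, -70, 58, 16, 52]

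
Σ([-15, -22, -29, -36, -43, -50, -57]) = (-15) + (-22) + (-29) + (-36) + (-43) + (-50) + (-57)
= -252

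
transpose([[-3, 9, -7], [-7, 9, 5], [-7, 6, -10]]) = [[-3, -7, -7], [9, 9, 6], [-7, 5, -10]]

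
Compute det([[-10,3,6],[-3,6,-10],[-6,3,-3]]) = (1)*(-10)*det([[6, -10], [3, -3]]) + (-1)*(3)*det([[-3, -10], [-6, -3]]) + (1)*(6)*det([[-3, 6], [-6, 3]])
= -120 + 153 + 162
= 195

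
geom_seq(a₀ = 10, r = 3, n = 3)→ a_0 = 10*3^0 = 10
a_1 = 10*3^1 = 30
a_2 = 10*3^2 = 90
= [10, 30, 90]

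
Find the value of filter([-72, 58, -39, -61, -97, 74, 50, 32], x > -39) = keep x where x > -39: -72✗, 58✓, -39✗, -61✗, -97✗, 74✓, 50✓, 32✓
= [58, 74, 50, 32]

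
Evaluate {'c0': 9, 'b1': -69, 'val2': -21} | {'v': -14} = {'c0': 9, 'b1': -69, 'val2': -21, 'v': -14}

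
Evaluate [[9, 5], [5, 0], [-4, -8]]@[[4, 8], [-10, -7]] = [[-14, 37], [20, 40], [64, 24]]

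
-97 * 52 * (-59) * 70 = 20831720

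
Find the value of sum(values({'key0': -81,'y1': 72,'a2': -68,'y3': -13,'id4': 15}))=(-81) + 72 + (-68) + (-13) + 15
= -75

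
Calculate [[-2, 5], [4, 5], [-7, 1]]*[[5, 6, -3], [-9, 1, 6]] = [[-55, -7, 36], [-25, 29, 18], [-44, -41, 27]]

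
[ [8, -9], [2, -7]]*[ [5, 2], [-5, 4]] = C[0][0] = (8)*(5) + (-9)*(-5) = 85
C[0][1] = (8)*(2) + (-9)*(4) = -20
C[1][0] = (2)*(5) + (-7)*(-5) = 45
C[1][1] = (2)*(2) + (-7)*(4) = -24
= [[85, -20], [45, -24]]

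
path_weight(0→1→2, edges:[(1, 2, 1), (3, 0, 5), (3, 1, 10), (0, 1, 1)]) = 2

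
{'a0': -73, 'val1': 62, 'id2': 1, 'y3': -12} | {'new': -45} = {'a0': -73, 'val1': 62, 'id2': 1, 'y3': -12, 'new': -45}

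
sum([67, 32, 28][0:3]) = 127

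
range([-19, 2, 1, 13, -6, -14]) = 32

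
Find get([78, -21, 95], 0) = 78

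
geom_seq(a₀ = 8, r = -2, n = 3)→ [8, -16, 32]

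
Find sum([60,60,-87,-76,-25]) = 60 + 60 + (-87) + (-76) + (-25)
= -68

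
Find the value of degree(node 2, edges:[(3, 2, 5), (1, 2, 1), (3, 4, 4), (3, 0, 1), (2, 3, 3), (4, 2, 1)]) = incident: (3,2), (1,2), (2,3), (4,2)
= 4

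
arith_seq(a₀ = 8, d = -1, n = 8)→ a_0 = 8 + 0*-1 = 8
a_1 = 8 + 1*-1 = 7
a_2 = 8 + 2*-1 = 6
...
= [8, 7, 6, 5, 4, 3, 2, 1]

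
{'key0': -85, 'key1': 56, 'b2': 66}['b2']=66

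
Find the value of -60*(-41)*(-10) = -24600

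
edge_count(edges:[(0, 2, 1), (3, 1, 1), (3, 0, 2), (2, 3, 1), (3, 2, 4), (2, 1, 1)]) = 6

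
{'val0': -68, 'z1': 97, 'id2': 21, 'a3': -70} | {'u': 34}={'val0': -68, 'z1': 97, 'id2': 21, 'a3': -70, 'u': 34}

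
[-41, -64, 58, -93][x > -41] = [58]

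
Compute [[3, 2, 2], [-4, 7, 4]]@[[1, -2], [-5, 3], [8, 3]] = [[9, 6], [-7, 41]]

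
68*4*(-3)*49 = -39984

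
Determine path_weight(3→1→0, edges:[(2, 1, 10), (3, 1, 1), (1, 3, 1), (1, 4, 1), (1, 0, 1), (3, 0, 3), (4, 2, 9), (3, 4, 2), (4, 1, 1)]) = w(3→1)=1 + w(1→0)=1
= 2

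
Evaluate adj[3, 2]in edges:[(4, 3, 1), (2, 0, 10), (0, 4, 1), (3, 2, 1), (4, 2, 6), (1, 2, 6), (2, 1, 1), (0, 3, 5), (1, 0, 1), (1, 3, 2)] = 1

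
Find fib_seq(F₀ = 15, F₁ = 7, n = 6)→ [15, 7, 22, 29, 51, 80]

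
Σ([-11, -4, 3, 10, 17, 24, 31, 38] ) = 108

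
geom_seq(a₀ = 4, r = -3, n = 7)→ [4, -12, 36, -108, 324, -972, 2916]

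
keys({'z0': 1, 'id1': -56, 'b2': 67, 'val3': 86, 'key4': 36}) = ['z0', 'id1', 'b2', 'val3', 'key4']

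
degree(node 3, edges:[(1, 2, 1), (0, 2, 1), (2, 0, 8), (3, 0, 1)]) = incident: (3,0)
= 1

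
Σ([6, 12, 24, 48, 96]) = 6 + 12 + 24 + 48 + 96
= 186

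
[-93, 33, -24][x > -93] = keep x where x > -93: -93✗, 33✓, -24✓
= [33, -24]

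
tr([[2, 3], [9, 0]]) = 2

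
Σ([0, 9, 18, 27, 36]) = 0 + 9 + 18 + 27 + 36
= 90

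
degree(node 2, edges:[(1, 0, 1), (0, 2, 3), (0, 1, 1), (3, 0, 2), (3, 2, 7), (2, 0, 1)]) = incident: (0,2), (3,2), (2,0)
= 3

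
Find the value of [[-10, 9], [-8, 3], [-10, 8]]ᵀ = [[-10, -8, -10], [9, 3, 8]]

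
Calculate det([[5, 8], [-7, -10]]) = 6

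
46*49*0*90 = 0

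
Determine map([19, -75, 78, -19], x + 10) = 19+10=29, -75+10=-65, 78+10=88, -19+10=-9
= [29, -65, 88, -9]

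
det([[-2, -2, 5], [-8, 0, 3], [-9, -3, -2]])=(1)*(-2)*det([[0, 3], [-3, -2]]) + (-1)*(-2)*det([[-8, 3], [-9, -2]]) + (1)*(5)*det([[-8, 0], [-9, -3]])
= -18 + 86 + 120
= 188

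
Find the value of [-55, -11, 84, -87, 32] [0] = -55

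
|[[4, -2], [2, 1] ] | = 8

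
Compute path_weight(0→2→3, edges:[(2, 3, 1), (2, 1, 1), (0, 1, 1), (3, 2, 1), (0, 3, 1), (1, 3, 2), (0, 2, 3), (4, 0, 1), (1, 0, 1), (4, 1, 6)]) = 4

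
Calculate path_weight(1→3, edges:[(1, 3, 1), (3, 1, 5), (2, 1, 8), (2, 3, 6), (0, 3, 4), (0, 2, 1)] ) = w(1→3)=1
= 1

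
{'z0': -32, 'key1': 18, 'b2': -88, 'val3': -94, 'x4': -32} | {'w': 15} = {'z0': -32, 'key1': 18, 'b2': -88, 'val3': -94, 'x4': -32, 'w': 15}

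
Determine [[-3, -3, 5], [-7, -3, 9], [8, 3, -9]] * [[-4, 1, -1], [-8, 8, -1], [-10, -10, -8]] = C[0][0] = (-3)*(-4) + (-3)*(-8) + (5)*(-10) = -14
C[0][1] = (-3)*(1) + (-3)*(8) + (5)*(-10) = -77
C[0][2] = (-3)*(-1) + (-3)*(-1) + (5)*(-8) = -34
C[1][0] = (-7)*(-4) + (-3)*(-8) + (9)*(-10) = -38
C[1][1] = (-7)*(1) + (-3)*(8) + (9)*(-10) = -121
C[1][2] = (-7)*(-1) + (-3)*(-1) + (9)*(-8) = -62
... (3 more cells)
= [[-14, -77, -34], [-38, -121, -62], [34, 122, 61]]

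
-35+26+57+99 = 147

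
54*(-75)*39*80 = -12636000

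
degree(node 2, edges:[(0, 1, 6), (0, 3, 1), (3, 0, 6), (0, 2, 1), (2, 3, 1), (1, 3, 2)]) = incident: (0,2), (2,3)
= 2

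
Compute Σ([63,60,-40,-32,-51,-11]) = 63 + 60 + (-40) + (-32) + (-51) + (-11)
= -11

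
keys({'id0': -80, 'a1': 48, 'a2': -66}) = ['id0', 'a1', 'a2']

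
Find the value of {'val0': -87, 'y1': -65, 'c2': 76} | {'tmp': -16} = {'val0': -87, 'y1': -65, 'c2': 76, 'tmp': -16}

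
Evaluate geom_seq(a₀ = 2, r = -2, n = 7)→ [2, -4, 8, -16, 32, -64, 128]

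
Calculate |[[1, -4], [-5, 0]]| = -20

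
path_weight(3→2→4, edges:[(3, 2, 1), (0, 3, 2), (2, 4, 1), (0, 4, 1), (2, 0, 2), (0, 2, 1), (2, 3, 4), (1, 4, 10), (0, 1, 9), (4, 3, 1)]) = w(3→2)=1 + w(2→4)=1
= 2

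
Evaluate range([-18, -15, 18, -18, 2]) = 36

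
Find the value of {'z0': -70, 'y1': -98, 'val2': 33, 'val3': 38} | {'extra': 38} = {'z0': -70, 'y1': -98, 'val2': 33, 'val3': 38, 'extra': 38}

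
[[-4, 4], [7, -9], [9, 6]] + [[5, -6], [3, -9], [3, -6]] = [[1, -2], [10, -18], [12, 0]]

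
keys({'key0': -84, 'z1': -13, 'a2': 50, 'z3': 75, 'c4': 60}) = ['key0', 'z1', 'a2', 'z3', 'c4']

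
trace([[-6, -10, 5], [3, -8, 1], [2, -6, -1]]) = diagonal: (-6) + (-8) + (-1)
= -15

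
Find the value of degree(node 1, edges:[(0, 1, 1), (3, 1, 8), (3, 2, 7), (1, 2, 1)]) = 3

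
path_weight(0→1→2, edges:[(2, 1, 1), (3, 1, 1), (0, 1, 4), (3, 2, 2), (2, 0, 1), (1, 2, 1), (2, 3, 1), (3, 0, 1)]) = w(0→1)=4 + w(1→2)=1
= 5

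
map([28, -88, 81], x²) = [784, 7744, 6561]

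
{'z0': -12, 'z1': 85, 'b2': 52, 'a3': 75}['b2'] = 52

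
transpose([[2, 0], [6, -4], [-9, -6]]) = [[2, 6, -9], [0, -4, -6]]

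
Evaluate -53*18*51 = -48654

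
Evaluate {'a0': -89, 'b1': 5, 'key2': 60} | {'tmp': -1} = {'a0': -89, 'b1': 5, 'key2': 60, 'tmp': -1}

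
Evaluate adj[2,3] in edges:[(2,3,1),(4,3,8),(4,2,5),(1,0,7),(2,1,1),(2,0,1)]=1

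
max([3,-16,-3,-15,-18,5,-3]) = 5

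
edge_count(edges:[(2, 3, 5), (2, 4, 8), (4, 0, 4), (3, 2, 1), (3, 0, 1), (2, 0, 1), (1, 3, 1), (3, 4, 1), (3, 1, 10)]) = 9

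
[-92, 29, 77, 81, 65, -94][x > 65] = [77, 81]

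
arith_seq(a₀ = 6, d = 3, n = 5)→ a_0 = 6 + 0*3 = 6
a_1 = 6 + 1*3 = 9
a_2 = 6 + 2*3 = 12
...
= [6, 9, 12, 15, 18]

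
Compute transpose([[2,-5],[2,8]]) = [[2, 2], [-5, 8]]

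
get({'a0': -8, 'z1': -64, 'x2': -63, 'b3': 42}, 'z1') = -64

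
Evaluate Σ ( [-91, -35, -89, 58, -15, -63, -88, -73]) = -396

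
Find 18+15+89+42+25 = 189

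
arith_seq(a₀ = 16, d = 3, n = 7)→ [16, 19, 22, 25, 28, 31, 34]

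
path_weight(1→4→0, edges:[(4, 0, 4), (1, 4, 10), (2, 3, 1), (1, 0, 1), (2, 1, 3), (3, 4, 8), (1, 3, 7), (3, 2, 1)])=14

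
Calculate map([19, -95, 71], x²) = [361, 9025, 5041]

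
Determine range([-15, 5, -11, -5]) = 20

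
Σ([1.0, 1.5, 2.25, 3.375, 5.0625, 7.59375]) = 1.0 + 1.5 + 2.25 + 3.375 + 5.0625 + 7.59375
= 20.78125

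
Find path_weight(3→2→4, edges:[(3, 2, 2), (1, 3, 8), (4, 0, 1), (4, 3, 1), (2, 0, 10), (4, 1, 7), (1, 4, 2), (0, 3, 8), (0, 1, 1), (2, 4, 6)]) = w(3→2)=2 + w(2→4)=6
= 8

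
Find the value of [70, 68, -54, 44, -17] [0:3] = [70, 68, -54]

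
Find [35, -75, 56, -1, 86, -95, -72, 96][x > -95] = [35, -75, 56, -1, 86, -72, 96]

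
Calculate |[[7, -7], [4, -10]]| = -42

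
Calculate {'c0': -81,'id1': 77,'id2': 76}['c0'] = -81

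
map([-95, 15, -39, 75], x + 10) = [-85, 25, -29, 85]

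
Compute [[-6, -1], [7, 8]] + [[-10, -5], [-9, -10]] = [[-16, -6], [-2, -2]]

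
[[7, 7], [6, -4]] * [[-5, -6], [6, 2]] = C[0][0] = (7)*(-5) + (7)*(6) = 7
C[0][1] = (7)*(-6) + (7)*(2) = -28
C[1][0] = (6)*(-5) + (-4)*(6) = -54
C[1][1] = (6)*(-6) + (-4)*(2) = -44
= [[7, -28], [-54, -44]]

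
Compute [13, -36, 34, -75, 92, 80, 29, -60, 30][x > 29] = keep x where x > 29: 13✗, -36✗, 34✓, -75✗, 92✓, 80✓, 29✗, -60✗, 30✓
= [34, 92, 80, 30]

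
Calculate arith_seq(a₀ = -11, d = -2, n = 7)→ a_0 = -11 + 0*-2 = -11
a_1 = -11 + 1*-2 = -13
a_2 = -11 + 2*-2 = -15
...
= [-11, -13, -15, -17, -19, -21, -23]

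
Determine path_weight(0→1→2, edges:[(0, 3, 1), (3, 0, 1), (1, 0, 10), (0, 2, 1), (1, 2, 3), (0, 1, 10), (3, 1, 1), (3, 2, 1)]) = w(0→1)=10 + w(1→2)=3
= 13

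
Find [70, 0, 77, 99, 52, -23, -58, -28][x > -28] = [70, 0, 77, 99, 52, -23]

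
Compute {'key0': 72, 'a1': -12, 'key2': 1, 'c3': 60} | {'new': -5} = {'key0': 72, 'a1': -12, 'key2': 1, 'c3': 60, 'new': -5}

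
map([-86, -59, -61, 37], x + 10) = -86+10=-76, -59+10=-49, -61+10=-51, 37+10=47
= [-76, -49, -51, 47]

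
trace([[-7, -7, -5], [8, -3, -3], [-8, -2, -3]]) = diagonal: (-7) + (-3) + (-3)
= -13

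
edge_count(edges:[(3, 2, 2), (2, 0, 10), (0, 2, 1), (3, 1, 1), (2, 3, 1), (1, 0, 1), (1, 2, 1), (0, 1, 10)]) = 8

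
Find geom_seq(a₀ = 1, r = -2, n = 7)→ [1, -2, 4, -8, 16, -32, 64]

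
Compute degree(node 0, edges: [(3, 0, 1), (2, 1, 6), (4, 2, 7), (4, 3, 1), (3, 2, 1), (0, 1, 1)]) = 2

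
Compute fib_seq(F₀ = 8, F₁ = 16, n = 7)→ F_2 = F_1 + F_0 = 24
F_3 = F_2 + F_1 = 40
F_4 = F_3 + F_2 = 64
...
= [8, 16, 24, 40, 64, 104, 168]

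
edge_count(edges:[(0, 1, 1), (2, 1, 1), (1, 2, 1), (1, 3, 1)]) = 4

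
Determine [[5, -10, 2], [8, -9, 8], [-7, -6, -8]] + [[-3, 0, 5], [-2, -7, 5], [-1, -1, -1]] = [[2, -10, 7], [6, -16, 13], [-8, -7, -9]]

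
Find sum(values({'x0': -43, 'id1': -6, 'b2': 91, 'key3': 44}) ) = 86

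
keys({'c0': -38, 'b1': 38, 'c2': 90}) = ['c0', 'b1', 'c2']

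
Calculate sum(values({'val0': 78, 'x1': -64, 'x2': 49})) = 63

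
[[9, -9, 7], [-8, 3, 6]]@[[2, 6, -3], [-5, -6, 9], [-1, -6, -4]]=C[0][0] = (9)*(2) + (-9)*(-5) + (7)*(-1) = 56
C[0][1] = (9)*(6) + (-9)*(-6) + (7)*(-6) = 66
C[0][2] = (9)*(-3) + (-9)*(9) + (7)*(-4) = -136
C[1][0] = (-8)*(2) + (3)*(-5) + (6)*(-1) = -37
C[1][1] = (-8)*(6) + (3)*(-6) + (6)*(-6) = -102
C[1][2] = (-8)*(-3) + (3)*(9) + (6)*(-4) = 27
= [[56, 66, -136], [-37, -102, 27]]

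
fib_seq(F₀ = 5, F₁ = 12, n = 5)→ F_2 = F_1 + F_0 = 17
F_3 = F_2 + F_1 = 29
F_4 = F_3 + F_2 = 46
= [5, 12, 17, 29, 46]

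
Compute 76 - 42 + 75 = 109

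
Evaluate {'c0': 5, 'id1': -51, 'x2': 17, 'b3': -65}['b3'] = -65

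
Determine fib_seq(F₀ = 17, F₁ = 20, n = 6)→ [17, 20, 37, 57, 94, 151]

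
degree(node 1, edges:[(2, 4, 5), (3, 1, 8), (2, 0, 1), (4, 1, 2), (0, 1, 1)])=3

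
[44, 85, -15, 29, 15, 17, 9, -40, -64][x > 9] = keep x where x > 9: 44✓, 85✓, -15✗, 29✓, 15✓, 17✓, 9✗, -40✗, -64✗
= [44, 85, 29, 15, 17]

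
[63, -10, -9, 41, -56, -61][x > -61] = keep x where x > -61: 63✓, -10✓, -9✓, 41✓, -56✓, -61✗
= [63, -10, -9, 41, -56]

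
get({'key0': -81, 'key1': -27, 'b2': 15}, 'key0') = -81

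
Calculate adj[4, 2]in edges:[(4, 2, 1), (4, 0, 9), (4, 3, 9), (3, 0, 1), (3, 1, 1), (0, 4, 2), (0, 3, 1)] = 1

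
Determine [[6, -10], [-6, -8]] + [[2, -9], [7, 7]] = [[8, -19], [1, -1]]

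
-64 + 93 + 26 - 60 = -5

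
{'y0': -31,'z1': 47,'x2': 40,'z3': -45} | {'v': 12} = {'y0': -31, 'z1': 47, 'x2': 40, 'z3': -45, 'v': 12}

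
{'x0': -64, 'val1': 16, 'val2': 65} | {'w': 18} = {'x0': -64, 'val1': 16, 'val2': 65, 'w': 18}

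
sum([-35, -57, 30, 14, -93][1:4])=-13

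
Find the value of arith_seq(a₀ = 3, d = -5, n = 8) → a_0 = 3 + 0*-5 = 3
a_1 = 3 + 1*-5 = -2
a_2 = 3 + 2*-5 = -7
...
= [3, -2, -7, -12, -17, -22, -27, -32]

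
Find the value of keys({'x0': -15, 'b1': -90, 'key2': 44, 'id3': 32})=['x0', 'b1', 'key2', 'id3']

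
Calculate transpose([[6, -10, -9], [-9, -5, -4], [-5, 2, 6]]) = [[6, -9, -5], [-10, -5, 2], [-9, -4, 6]]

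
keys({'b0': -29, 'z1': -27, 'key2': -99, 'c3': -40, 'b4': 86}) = ['b0', 'z1', 'key2', 'c3', 'b4']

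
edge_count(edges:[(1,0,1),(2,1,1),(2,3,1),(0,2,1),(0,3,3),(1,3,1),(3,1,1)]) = 7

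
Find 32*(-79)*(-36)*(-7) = -637056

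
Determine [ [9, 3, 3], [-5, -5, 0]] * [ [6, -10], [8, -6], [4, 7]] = C[0][0] = (9)*(6) + (3)*(8) + (3)*(4) = 90
C[0][1] = (9)*(-10) + (3)*(-6) + (3)*(7) = -87
C[1][0] = (-5)*(6) + (-5)*(8) + (0)*(4) = -70
C[1][1] = (-5)*(-10) + (-5)*(-6) + (0)*(7) = 80
= [[90, -87], [-70, 80]]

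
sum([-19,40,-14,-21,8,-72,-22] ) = -100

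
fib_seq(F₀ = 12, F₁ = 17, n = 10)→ [12, 17, 29, 46, 75, 121, 196, 317, 513, 830]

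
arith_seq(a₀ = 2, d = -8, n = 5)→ [2, -6, -14, -22, -30]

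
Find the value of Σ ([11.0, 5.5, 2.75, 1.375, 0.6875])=21.3125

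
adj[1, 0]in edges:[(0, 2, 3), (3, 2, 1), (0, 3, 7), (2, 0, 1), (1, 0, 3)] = 3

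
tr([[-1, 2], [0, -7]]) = -8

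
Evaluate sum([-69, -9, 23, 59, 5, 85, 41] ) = 135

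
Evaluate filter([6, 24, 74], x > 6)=keep x where x > 6: 6✗, 24✓, 74✓
= [24, 74]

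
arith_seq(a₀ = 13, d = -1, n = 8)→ [13, 12, 11, 10, 9, 8, 7, 6]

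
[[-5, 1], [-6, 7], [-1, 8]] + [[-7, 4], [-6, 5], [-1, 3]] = [[-12, 5], [-12, 12], [-2, 11]]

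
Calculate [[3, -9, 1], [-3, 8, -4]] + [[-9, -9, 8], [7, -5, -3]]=[[-6, -18, 9], [4, 3, -7]]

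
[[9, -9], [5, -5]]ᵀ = [[9, 5], [-9, -5]]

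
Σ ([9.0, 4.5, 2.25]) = 9.0 + 4.5 + 2.25
= 15.75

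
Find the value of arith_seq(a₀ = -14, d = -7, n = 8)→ [-14, -21, -28, -35, -42, -49, -56, -63]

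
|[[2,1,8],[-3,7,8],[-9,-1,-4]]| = (1)*(2)*det([[7, 8], [-1, -4]]) + (-1)*(1)*det([[-3, 8], [-9, -4]]) + (1)*(8)*det([[-3, 7], [-9, -1]])
= -40 + -84 + 528
= 404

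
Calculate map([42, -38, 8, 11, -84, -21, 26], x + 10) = 42+10=52, -38+10=-28, 8+10=18, 11+10=21, -84+10=-74, -21+10=-11, 26+10=36
= [52, -28, 18, 21, -74, -11, 36]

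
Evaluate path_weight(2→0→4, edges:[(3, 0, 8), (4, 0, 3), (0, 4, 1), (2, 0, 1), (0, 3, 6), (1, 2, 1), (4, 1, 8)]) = 2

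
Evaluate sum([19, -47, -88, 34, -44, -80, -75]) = 19 + (-47) + (-88) + 34 + (-44) + (-80) + (-75)
= -281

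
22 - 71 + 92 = 43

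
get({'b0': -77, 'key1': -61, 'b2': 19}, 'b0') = -77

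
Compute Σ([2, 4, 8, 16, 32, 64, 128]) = 254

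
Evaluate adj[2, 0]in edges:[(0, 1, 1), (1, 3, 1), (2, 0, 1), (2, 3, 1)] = 1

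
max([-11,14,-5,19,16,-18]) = 19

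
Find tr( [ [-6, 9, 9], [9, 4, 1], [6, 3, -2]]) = diagonal: (-6) + 4 + (-2)
= -4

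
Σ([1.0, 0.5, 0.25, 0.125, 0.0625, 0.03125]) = 1.96875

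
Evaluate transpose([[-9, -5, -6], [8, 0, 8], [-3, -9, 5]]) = [[-9, 8, -3], [-5, 0, -9], [-6, 8, 5]]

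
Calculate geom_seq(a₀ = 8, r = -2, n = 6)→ [8, -16, 32, -64, 128, -256]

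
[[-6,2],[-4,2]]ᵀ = [[-6, -4], [2, 2]]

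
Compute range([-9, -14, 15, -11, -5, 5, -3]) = 29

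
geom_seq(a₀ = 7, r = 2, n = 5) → a_0 = 7*2^0 = 7
a_1 = 7*2^1 = 14
a_2 = 7*2^2 = 28
...
= [7, 14, 28, 56, 112]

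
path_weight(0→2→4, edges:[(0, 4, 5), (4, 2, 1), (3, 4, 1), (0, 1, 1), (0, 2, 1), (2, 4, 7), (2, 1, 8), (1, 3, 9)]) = 8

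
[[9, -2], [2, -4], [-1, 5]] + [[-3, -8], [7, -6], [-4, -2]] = [[6, -10], [9, -10], [-5, 3]]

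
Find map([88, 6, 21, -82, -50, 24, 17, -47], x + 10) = 88+10=98, 6+10=16, 21+10=31, -82+10=-72, -50+10=-40, 24+10=34, 17+10=27, -47+10=-37
= [98, 16, 31, -72, -40, 34, 27, -37]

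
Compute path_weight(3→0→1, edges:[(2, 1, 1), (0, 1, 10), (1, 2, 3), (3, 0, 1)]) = w(3→0)=1 + w(0→1)=10
= 11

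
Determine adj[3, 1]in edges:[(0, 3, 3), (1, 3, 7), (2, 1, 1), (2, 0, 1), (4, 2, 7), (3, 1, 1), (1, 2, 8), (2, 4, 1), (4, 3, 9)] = 1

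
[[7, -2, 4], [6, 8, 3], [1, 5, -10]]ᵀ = [[7, 6, 1], [-2, 8, 5], [4, 3, -10]]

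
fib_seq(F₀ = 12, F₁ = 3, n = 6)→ [12, 3, 15, 18, 33, 51]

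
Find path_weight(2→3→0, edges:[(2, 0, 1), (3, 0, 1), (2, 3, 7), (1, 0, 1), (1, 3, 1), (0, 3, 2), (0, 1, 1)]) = 8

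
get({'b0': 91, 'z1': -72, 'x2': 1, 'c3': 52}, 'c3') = 52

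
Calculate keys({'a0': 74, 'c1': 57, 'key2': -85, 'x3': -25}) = ['a0', 'c1', 'key2', 'x3']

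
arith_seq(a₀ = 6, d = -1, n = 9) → [6, 5, 4, 3, 2, 1, 0, -1, -2]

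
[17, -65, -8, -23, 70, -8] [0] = 17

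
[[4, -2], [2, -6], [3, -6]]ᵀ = [[4, 2, 3], [-2, -6, -6]]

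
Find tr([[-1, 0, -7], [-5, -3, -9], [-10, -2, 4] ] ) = 0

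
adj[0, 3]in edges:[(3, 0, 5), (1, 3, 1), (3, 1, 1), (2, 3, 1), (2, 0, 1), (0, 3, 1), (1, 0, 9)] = 1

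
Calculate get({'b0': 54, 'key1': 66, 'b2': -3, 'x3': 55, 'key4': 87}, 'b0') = 54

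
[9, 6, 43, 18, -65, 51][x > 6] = [9, 43, 18, 51]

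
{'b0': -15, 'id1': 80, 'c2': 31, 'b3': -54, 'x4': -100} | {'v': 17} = {'b0': -15, 'id1': 80, 'c2': 31, 'b3': -54, 'x4': -100, 'v': 17}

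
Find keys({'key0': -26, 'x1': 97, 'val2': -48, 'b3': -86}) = ['key0', 'x1', 'val2', 'b3']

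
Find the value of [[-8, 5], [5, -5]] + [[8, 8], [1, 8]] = [[0, 13], [6, 3]]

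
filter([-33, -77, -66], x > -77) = keep x where x > -77: -33✓, -77✗, -66✓
= [-33, -66]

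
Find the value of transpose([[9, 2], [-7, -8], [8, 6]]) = [[9, -7, 8], [2, -8, 6]]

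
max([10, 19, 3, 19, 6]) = 19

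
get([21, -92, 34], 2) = 34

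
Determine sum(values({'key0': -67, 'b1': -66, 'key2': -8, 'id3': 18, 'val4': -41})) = -164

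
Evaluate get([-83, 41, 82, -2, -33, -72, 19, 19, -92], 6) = 19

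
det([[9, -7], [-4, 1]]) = (9)*(1) - (-7)*(-4)
= -19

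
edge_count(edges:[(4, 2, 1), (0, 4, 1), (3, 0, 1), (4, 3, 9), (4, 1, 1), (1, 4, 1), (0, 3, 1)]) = 7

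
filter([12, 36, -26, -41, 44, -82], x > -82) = keep x where x > -82: 12✓, 36✓, -26✓, -41✓, 44✓, -82✗
= [12, 36, -26, -41, 44]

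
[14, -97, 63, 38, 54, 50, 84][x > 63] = [84]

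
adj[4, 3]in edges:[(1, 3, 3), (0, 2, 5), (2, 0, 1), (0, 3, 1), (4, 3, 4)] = 4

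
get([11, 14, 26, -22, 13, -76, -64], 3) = -22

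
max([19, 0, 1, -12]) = 19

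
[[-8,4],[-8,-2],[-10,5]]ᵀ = [[-8, -8, -10], [4, -2, 5]]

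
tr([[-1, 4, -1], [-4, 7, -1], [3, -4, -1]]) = diagonal: (-1) + 7 + (-1)
= 5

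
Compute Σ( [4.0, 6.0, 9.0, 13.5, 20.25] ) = 4.0 + 6.0 + 9.0 + 13.5 + 20.25
= 52.75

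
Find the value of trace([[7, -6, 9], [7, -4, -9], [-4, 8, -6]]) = -3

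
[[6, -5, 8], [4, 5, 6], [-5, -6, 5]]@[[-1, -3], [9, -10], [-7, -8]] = C[0][0] = (6)*(-1) + (-5)*(9) + (8)*(-7) = -107
C[0][1] = (6)*(-3) + (-5)*(-10) + (8)*(-8) = -32
C[1][0] = (4)*(-1) + (5)*(9) + (6)*(-7) = -1
C[1][1] = (4)*(-3) + (5)*(-10) + (6)*(-8) = -110
C[2][0] = (-5)*(-1) + (-6)*(9) + (5)*(-7) = -84
C[2][1] = (-5)*(-3) + (-6)*(-10) + (5)*(-8) = 35
= [[-107, -32], [-1, -110], [-84, 35]]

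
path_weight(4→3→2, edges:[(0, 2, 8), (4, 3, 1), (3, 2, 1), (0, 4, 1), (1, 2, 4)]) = 2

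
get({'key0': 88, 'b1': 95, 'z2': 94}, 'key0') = 88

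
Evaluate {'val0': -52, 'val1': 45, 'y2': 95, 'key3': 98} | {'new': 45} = {'val0': -52, 'val1': 45, 'y2': 95, 'key3': 98, 'new': 45}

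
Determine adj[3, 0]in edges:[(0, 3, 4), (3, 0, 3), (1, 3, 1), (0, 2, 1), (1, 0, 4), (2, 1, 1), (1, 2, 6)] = 3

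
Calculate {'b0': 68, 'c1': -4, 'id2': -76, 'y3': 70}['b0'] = 68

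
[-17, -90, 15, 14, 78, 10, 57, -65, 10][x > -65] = [-17, 15, 14, 78, 10, 57, 10]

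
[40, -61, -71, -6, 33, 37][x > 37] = [40]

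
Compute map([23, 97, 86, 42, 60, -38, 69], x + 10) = 23+10=33, 97+10=107, 86+10=96, 42+10=52, 60+10=70, -38+10=-28, 69+10=79
= [33, 107, 96, 52, 70, -28, 79]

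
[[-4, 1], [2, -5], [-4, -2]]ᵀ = [[-4, 2, -4], [1, -5, -2]]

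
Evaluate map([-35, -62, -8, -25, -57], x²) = (-35)²=1225, (-62)²=3844, (-8)²=64, (-25)²=625, (-57)²=3249
= [1225, 3844, 64, 625, 3249]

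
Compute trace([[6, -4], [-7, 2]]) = diagonal: 6 + 2
= 8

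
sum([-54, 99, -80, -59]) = -94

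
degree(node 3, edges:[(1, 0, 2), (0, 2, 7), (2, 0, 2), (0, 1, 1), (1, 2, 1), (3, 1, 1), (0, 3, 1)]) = incident: (3,1), (0,3)
= 2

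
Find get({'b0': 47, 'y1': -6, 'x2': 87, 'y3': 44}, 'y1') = -6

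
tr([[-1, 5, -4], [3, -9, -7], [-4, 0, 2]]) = diagonal: (-1) + (-9) + 2
= -8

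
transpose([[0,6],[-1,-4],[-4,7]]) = [[0, -1, -4], [6, -4, 7]]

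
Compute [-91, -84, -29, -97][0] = -91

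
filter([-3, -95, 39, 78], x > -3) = keep x where x > -3: -3✗, -95✗, 39✓, 78✓
= [39, 78]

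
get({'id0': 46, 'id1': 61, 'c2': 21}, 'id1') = 61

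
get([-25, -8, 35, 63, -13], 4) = -13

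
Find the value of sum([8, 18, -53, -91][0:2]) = slice → [8, 18]
8 + 18
= 26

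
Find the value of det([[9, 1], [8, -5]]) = (9)*(-5) - (1)*(8)
= -53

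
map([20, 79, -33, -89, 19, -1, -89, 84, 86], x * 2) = [40, 158, -66, -178, 38, -2, -178, 168, 172]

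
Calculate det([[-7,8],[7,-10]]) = 14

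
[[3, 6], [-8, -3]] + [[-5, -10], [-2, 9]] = [[-2, -4], [-10, 6]]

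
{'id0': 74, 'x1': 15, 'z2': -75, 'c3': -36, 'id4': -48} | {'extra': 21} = {'id0': 74, 'x1': 15, 'z2': -75, 'c3': -36, 'id4': -48, 'extra': 21}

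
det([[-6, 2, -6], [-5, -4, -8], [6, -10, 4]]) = 76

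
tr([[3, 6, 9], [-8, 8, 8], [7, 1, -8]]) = 3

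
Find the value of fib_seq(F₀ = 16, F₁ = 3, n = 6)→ F_2 = F_1 + F_0 = 19
F_3 = F_2 + F_1 = 22
F_4 = F_3 + F_2 = 41
...
= [16, 3, 19, 22, 41, 63]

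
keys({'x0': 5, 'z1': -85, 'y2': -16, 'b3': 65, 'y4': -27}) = ['x0', 'z1', 'y2', 'b3', 'y4']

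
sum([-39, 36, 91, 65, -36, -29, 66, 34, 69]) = 257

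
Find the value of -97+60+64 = 27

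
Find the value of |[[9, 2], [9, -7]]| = -81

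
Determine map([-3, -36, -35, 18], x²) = (-3)²=9, (-36)²=1296, (-35)²=1225, (18)²=324
= [9, 1296, 1225, 324]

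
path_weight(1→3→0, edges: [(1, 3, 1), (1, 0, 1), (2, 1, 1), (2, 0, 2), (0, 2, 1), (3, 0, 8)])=w(1→3)=1 + w(3→0)=8
= 9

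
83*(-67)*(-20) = 111220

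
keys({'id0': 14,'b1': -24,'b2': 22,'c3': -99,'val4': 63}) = ['id0', 'b1', 'b2', 'c3', 'val4']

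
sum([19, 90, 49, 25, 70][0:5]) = 253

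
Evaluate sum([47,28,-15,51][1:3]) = 13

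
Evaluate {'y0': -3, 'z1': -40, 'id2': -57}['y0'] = -3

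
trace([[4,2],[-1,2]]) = 6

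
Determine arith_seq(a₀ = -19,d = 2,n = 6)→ [-19, -17, -15, -13, -11, -9]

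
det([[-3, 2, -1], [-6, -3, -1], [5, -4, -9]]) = -226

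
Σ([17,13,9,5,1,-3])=42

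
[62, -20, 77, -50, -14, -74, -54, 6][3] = -50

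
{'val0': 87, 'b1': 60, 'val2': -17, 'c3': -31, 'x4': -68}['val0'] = 87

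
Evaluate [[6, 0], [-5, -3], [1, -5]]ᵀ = [[6, -5, 1], [0, -3, -5]]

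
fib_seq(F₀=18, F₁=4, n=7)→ F_2 = F_1 + F_0 = 22
F_3 = F_2 + F_1 = 26
F_4 = F_3 + F_2 = 48
...
= [18, 4, 22, 26, 48, 74, 122]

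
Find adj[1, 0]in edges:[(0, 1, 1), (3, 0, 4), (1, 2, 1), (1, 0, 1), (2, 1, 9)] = 1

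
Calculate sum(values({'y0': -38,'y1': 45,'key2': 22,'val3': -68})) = (-38) + 45 + 22 + (-68)
= -39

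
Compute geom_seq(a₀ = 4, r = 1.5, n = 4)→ a_0 = 4*1.5^0 = 4.0
a_1 = 4*1.5^1 = 6.0
a_2 = 4*1.5^2 = 9.0
...
= [4.0, 6.0, 9.0, 13.5]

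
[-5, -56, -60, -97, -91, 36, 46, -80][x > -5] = [36, 46]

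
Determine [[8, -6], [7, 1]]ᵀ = [[8, 7], [-6, 1]]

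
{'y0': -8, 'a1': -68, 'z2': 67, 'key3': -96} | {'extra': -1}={'y0': -8, 'a1': -68, 'z2': 67, 'key3': -96, 'extra': -1}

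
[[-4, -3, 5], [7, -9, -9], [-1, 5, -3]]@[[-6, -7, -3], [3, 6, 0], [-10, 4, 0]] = [[-35, 30, 12], [21, -139, -21], [51, 25, 3]]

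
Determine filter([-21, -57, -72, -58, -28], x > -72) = [-21, -57, -58, -28]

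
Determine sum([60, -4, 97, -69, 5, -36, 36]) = 89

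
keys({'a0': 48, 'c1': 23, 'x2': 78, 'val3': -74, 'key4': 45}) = ['a0', 'c1', 'x2', 'val3', 'key4']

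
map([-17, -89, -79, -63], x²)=(-17)²=289, (-89)²=7921, (-79)²=6241, (-63)²=3969
= [289, 7921, 6241, 3969]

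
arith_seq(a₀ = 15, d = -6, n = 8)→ [15, 9, 3, -3, -9, -15, -21, -27]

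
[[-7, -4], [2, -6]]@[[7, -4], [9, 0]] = [[-85, 28], [-40, -8]]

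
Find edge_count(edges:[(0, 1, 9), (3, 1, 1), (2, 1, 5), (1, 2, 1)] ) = 4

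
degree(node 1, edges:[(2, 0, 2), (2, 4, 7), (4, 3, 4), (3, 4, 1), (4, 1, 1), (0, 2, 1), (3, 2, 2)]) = incident: (4,1)
= 1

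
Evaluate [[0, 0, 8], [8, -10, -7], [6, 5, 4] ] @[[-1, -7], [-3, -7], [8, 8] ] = C[0][0] = (0)*(-1) + (0)*(-3) + (8)*(8) = 64
C[0][1] = (0)*(-7) + (0)*(-7) + (8)*(8) = 64
C[1][0] = (8)*(-1) + (-10)*(-3) + (-7)*(8) = -34
C[1][1] = (8)*(-7) + (-10)*(-7) + (-7)*(8) = -42
C[2][0] = (6)*(-1) + (5)*(-3) + (4)*(8) = 11
C[2][1] = (6)*(-7) + (5)*(-7) + (4)*(8) = -45
= [[64, 64], [-34, -42], [11, -45]]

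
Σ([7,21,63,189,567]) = 847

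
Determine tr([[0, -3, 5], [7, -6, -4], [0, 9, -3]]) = -9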